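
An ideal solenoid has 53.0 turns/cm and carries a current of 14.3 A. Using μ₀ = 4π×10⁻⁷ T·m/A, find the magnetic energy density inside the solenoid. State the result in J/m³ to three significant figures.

B = μ₀nI = (4π×10⁻⁷)(5.300×10^3)(14.3) = 9.524×10^-2 T.
u = B²/(2μ₀) = (9.524×10^-2)²/(2×4π×10⁻⁷) = 3.609×10^3 J/m³.

u ≈ 3610 J/m³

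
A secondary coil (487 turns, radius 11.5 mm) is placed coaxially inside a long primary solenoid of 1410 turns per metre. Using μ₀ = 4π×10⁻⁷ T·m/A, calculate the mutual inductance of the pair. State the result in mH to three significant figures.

The outer solenoid produces a uniform field B₁ = μ₀n₁I₁ across the inner coil,
so the flux linkage is N₂Φ = N₂B₁A₂ = μ₀n₁N₂A₂·I₁, giving M = μ₀n₁N₂A₂.
A₂ = πr² = π(1.150×10^-2 m)² = 4.1548×10^-4 m².
M = (4π×10⁻⁷)(1410)(487)(4.1548×10^-4) = 3.585×10^-4 H.

M ≈ 0.359 mH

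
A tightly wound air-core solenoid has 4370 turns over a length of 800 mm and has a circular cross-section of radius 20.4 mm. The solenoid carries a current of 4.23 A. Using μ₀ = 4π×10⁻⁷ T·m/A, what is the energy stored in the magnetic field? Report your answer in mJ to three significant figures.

U ≈ 351 mJ

A = πr² = π(2.040×10^-2 m)² = 1.307×10^-3 m².
L = μ₀N²A/ℓ = (4π×10⁻⁷)(4370)²(1.307×10^-3)/(0.8) = 3.922×10^-2 H.
U = ½LI² = ½(3.922×10^-2)(4.23)² = 0.3509 J.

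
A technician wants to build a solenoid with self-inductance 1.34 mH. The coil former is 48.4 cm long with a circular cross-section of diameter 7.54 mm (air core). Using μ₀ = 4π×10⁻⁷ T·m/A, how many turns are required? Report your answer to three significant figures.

A = π(d/2)² = π(3.770×10^-3 m)² = 4.465×10^-5 m².
From L = μ₀N²A/ℓ, N = √(Lℓ / (μ₀A)).
N = √[(1.340×10^-3)(0.484) / ((4π×10⁻⁷)×4.465×10^-5)] = √(1.156×10^7) ≈ 3399.8.

N ≈ 3400 turns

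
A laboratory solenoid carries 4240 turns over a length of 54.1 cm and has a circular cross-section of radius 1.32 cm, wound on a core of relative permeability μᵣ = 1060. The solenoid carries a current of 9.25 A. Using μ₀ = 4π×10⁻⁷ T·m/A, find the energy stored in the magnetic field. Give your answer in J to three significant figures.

A = πr² = π(1.320×10^-2 m)² = 5.474×10^-4 m².
L = μ₀μᵣN²A/ℓ = (4π×10⁻⁷)(1060)(4240)²(5.474×10^-4)/(0.541) = 24.23 H.
U = ½LI² = ½(24.23)(9.25)² = 1.037×10^3 J.

U ≈ 1040 J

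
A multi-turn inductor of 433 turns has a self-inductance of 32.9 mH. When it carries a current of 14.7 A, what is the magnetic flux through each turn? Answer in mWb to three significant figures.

Φ_B ≈ 1.12 mWb

From L = NΦ_B/I, the flux per turn is Φ_B = LI/N.
Φ_B = (3.290×10^-2 H)(14.7 A)/433 = 1.117×10^-3 Wb.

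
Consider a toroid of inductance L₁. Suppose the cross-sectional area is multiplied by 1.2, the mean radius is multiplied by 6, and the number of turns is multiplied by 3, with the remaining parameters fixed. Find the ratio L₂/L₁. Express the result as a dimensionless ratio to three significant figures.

For a toroid, L ∝ μᵣN²A/R.
L₂/L₁ = (1.2) × (6)^-1 × (3)^2 = 1.80.

L₂/L₁ = 1.80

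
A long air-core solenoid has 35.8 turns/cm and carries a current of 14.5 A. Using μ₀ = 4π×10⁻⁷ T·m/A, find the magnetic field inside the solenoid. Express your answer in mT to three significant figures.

B ≈ 65.2 mT

Inside a long solenoid, B = μ₀nI.
B = (4π×10⁻⁷)(3.580×10^3 m⁻¹)(14.5 A) = 6.523×10^-2 T.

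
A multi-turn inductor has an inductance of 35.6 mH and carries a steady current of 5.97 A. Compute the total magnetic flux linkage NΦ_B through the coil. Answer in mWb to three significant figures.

NΦ_B ≈ 213 mWb

From L = NΦ_B/I, the flux linkage is NΦ_B = LI.
NΦ_B = (3.560×10^-2 H)(5.97 A) = 0.2125 Wb.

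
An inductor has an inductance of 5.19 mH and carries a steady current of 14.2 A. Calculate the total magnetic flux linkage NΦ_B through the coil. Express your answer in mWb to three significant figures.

From L = NΦ_B/I, the flux linkage is NΦ_B = LI.
NΦ_B = (5.190×10^-3 H)(14.2 A) = 7.370×10^-2 Wb.

NΦ_B ≈ 73.7 mWb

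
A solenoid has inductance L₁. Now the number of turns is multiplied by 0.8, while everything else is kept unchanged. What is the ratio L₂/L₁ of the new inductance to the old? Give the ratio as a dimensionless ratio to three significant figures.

L₂/L₁ = 0.640

For a solenoid, L ∝ μᵣN²A/ℓ.
L₂/L₁ = (0.8)^2 = 0.640.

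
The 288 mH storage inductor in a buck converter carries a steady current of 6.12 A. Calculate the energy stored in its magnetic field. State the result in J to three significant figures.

U ≈ 5.39 J

Stored magnetic energy: U = ½LI².
U = ½(0.288 H)(6.12 A)² = 5.393 J.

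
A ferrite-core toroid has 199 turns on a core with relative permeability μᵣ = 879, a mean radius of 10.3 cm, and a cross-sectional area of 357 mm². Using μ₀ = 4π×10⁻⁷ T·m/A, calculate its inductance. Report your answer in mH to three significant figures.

For a thin toroid, L = μ₀μᵣN²A/(2πR).
L = (4π×10⁻⁷)(879)(199)²(3.570×10^-4) / (2π×0.103 m) = 2.413×10^-2 H.

L ≈ 24.1 mH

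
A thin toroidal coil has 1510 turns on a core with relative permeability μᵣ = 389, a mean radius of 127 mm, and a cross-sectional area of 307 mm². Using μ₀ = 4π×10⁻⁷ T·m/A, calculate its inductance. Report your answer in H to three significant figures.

For a thin toroid, L = μ₀μᵣN²A/(2πR).
L = (4π×10⁻⁷)(389)(1510)²(3.070×10^-4) / (2π×0.127 m) = 0.4288 H.

L ≈ 0.429 H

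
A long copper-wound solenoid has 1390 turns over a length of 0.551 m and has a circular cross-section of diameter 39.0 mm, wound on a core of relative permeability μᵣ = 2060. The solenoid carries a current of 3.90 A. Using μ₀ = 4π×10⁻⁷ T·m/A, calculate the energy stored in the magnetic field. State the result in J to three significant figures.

U ≈ 82.5 J

A = π(d/2)² = π(1.950×10^-2 m)² = 1.1946×10^-3 m².
L = μ₀μᵣN²A/ℓ = (4π×10⁻⁷)(2060)(1390)²(1.1946×10^-3)/(0.551) = 10.84 H.
U = ½LI² = ½(10.84)(3.90)² = 82.47 J.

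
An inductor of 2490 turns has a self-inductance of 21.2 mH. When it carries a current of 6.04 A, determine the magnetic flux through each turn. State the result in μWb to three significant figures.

From L = NΦ_B/I, the flux per turn is Φ_B = LI/N.
Φ_B = (2.120×10^-2 H)(6.04 A)/2490 = 5.142×10^-5 Wb.

Φ_B ≈ 51.4 μWb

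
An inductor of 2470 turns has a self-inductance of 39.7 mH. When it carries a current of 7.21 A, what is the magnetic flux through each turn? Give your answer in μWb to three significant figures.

From L = NΦ_B/I, the flux per turn is Φ_B = LI/N.
Φ_B = (3.970×10^-2 H)(7.21 A)/2470 = 1.159×10^-4 Wb.

Φ_B ≈ 116 μWb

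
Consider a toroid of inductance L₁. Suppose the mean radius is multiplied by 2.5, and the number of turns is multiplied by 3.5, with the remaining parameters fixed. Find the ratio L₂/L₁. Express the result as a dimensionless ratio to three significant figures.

L₂/L₁ = 4.90

For a toroid, L ∝ μᵣN²A/R.
L₂/L₁ = (2.5)^-1 × (3.5)^2 = 4.90.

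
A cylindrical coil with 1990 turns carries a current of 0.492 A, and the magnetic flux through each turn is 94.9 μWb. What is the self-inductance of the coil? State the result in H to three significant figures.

Self-inductance is defined by L = NΦ_B/I (flux linkage over current).
L = (1990)(9.490×10^-5 Wb)/(0.492 A) = 0.3838 H.

L ≈ 0.384 H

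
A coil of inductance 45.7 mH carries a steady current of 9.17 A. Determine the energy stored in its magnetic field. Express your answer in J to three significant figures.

U ≈ 1.92 J

Stored magnetic energy: U = ½LI².
U = ½(4.570×10^-2 H)(9.17 A)² = 1.921 J.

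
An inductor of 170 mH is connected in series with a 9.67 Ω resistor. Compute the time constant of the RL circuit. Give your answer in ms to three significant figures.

τ ≈ 17.6 ms

τ = L/R = (0.17 H)/(9.67 Ω) = 1.758×10^-2 s.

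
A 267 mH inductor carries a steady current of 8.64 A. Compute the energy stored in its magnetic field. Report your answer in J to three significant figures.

Stored magnetic energy: U = ½LI².
U = ½(0.267 H)(8.64 A)² = 9.966 J.

U ≈ 9.97 J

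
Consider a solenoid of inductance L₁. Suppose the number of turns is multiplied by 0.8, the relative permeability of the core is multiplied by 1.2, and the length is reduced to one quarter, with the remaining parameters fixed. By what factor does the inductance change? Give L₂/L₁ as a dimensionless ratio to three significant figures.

L₂/L₁ = 3.07

For a solenoid, L ∝ μᵣN²A/ℓ.
L₂/L₁ = (0.8)^2 × (1.2) × (0.25)^-1 = 3.07.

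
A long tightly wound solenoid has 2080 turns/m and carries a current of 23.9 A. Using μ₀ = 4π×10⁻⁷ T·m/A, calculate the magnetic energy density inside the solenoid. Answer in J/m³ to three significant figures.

B = μ₀nI = (4π×10⁻⁷)(2.080×10^3)(23.9) = 6.247×10^-2 T.
u = B²/(2μ₀) = (6.247×10^-2)²/(2×4π×10⁻⁷) = 1.553×10^3 J/m³.

u ≈ 1550 J/m³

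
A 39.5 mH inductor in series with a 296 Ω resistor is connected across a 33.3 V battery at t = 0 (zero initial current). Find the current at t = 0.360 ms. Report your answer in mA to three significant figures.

I ≈ 105 mA

τ = L/R = 3.950×10^-2/296 = 1.334×10^-4 s; final current I_∞ = ε/R = 33.3/296 = 0.1125 A.
I(t) = I_∞(1 − e^(−t/τ)) with t/τ = 2.698.
I = (0.1125)(1 − e^(−2.698)) = 0.1049 A.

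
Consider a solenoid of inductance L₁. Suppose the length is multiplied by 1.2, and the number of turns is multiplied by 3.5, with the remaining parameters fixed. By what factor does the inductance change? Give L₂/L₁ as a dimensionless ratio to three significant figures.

L₂/L₁ = 10.2

For a solenoid, L ∝ μᵣN²A/ℓ.
L₂/L₁ = (1.2)^-1 × (3.5)^2 = 10.2.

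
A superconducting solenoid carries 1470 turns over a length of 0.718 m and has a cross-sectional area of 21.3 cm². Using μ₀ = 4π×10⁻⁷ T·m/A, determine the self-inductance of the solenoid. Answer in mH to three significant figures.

L ≈ 8.06 mH

A = 21.3 cm² = 2.130×10^-3 m².
For a long solenoid, L = μ₀N²A/ℓ.
L = (4π×10⁻⁷)(1470)²(2.130×10^-3)/(0.718 m) = 8.056×10^-3 H.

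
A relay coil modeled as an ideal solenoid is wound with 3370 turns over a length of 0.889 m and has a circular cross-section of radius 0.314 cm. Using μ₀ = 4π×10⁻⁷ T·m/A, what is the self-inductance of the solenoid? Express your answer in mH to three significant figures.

L ≈ 0.497 mH

A = πr² = π(3.140×10^-3 m)² = 3.097×10^-5 m².
For a long solenoid, L = μ₀N²A/ℓ.
L = (4π×10⁻⁷)(3370)²(3.097×10^-5)/(0.889 m) = 4.973×10^-4 H.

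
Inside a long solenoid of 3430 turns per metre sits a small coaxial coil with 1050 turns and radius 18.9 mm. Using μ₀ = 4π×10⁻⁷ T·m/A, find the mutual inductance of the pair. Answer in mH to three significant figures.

The outer solenoid produces a uniform field B₁ = μ₀n₁I₁ across the inner coil,
so the flux linkage is N₂Φ = N₂B₁A₂ = μ₀n₁N₂A₂·I₁, giving M = μ₀n₁N₂A₂.
A₂ = πr² = π(1.890×10^-2 m)² = 1.122×10^-3 m².
M = (4π×10⁻⁷)(3430)(1050)(1.122×10^-3) = 5.079×10^-3 H.

M ≈ 5.08 mH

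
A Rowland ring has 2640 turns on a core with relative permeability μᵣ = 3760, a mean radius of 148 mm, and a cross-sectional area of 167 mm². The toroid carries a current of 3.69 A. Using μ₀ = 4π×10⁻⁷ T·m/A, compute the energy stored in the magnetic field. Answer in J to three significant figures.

U ≈ 40.3 J

L = μ₀μᵣN²A/(2πR) = (4π×10⁻⁷)(3760)(2640)²(1.670×10^-4)/(2π×0.148) = 5.914 H.
U = ½LI² = ½(5.914)(3.69)² = 40.26 J.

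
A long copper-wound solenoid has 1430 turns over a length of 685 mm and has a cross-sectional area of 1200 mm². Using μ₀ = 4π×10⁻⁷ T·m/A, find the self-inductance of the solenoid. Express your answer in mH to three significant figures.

L ≈ 4.50 mH

A = 1200 mm² = 1.200×10^-3 m².
For a long solenoid, L = μ₀N²A/ℓ.
L = (4π×10⁻⁷)(1430)²(1.200×10^-3)/(0.685 m) = 4.502×10^-3 H.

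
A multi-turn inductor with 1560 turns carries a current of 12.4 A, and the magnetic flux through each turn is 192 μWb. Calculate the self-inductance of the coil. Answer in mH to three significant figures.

L ≈ 24.2 mH

Self-inductance is defined by L = NΦ_B/I (flux linkage over current).
L = (1560)(1.920×10^-4 Wb)/(12.4 A) = 2.415×10^-2 H.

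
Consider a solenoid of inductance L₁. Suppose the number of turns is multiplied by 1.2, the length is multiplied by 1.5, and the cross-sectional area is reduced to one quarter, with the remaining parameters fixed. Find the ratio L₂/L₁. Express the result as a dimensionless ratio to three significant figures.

L₂/L₁ = 0.240

For a solenoid, L ∝ μᵣN²A/ℓ.
L₂/L₁ = (1.2)^2 × (1.5)^-1 × (0.25) = 0.240.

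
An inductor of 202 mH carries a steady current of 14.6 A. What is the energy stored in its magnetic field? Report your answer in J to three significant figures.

U ≈ 21.5 J

Stored magnetic energy: U = ½LI².
U = ½(0.202 H)(14.6 A)² = 21.53 J.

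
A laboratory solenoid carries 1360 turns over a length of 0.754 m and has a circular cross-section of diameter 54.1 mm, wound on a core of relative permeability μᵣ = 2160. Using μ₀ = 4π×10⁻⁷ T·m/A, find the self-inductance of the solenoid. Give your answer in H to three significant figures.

A = π(d/2)² = π(2.705×10^-2 m)² = 2.299×10^-3 m².
For a long solenoid, L = μ₀μᵣN²A/ℓ.
L = (4π×10⁻⁷)(2160)(1360)²(2.299×10^-3)/(0.754 m) = 15.31 H.

L ≈ 15.3 H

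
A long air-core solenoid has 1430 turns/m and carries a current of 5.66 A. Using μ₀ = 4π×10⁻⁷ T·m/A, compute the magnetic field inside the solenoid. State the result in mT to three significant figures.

Inside a long solenoid, B = μ₀nI.
B = (4π×10⁻⁷)(1.430×10^3 m⁻¹)(5.66 A) = 1.017×10^-2 T.

B ≈ 10.2 mT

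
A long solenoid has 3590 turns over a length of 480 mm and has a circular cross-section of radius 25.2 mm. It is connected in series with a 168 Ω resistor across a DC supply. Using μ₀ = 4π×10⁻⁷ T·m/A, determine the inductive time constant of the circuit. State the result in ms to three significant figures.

τ ≈ 0.401 ms

A = πr² = π(2.520×10^-2 m)² = 1.995×10^-3 m².
L = μ₀N²A/ℓ = (4π×10⁻⁷)(3590)²(1.995×10^-3)/(0.48) = 6.731×10^-2 H.
τ = L/R = (6.731×10^-2)/(168) = 4.007×10^-4 s.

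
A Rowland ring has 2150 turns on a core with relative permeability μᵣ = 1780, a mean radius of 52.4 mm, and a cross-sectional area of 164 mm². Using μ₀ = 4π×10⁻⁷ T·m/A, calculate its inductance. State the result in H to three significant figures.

For a thin toroid, L = μ₀μᵣN²A/(2πR).
L = (4π×10⁻⁷)(1780)(2150)²(1.640×10^-4) / (2π×5.240×10^-2 m) = 5.15 H.

L ≈ 5.15 H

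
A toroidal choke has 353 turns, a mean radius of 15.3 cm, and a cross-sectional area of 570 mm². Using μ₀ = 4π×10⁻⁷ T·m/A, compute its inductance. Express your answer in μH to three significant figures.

L ≈ 92.8 μH

For a thin toroid, L = μ₀N²A/(2πR).
L = (4π×10⁻⁷)(353)²(5.700×10^-4) / (2π×0.153 m) = 9.2846×10^-5 H.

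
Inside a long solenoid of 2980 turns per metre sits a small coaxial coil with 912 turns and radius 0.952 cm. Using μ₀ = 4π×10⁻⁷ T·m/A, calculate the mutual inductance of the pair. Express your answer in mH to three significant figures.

M ≈ 0.972 mH

The outer solenoid produces a uniform field B₁ = μ₀n₁I₁ across the inner coil,
so the flux linkage is N₂Φ = N₂B₁A₂ = μ₀n₁N₂A₂·I₁, giving M = μ₀n₁N₂A₂.
A₂ = πr² = π(9.520×10^-3 m)² = 2.847×10^-4 m².
M = (4π×10⁻⁷)(2980)(912)(2.847×10^-4) = 9.724×10^-4 H.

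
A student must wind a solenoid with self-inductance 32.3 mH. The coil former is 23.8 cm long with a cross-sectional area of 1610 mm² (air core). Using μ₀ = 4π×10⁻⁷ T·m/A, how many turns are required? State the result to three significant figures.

N ≈ 1950 turns

A = 1610 mm² = 1.610×10^-3 m².
From L = μ₀N²A/ℓ, N = √(Lℓ / (μ₀A)).
N = √[(3.230×10^-2)(0.238) / ((4π×10⁻⁷)×1.610×10^-3)] = √(3.800×10^6) ≈ 1949.3.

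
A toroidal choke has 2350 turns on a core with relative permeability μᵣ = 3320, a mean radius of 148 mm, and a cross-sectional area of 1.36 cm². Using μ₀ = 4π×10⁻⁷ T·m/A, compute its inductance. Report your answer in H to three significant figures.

For a thin toroid, L = μ₀μᵣN²A/(2πR).
L = (4π×10⁻⁷)(3320)(2350)²(1.360×10^-4) / (2π×0.148 m) = 3.37 H.

L ≈ 3.37 H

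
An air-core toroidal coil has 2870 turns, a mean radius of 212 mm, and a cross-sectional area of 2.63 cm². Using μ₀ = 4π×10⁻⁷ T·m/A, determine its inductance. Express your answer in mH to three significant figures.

For a thin toroid, L = μ₀N²A/(2πR).
L = (4π×10⁻⁷)(2870)²(2.630×10^-4) / (2π×0.212 m) = 2.044×10^-3 H.

L ≈ 2.04 mH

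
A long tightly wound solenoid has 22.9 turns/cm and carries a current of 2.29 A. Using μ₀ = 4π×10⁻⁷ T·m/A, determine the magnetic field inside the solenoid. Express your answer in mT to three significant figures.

B ≈ 6.59 mT

Inside a long solenoid, B = μ₀nI.
B = (4π×10⁻⁷)(2.290×10^3 m⁻¹)(2.29 A) = 6.590×10^-3 T.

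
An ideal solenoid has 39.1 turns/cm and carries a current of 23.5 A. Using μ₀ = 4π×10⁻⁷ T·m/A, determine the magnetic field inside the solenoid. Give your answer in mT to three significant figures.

Inside a long solenoid, B = μ₀nI.
B = (4π×10⁻⁷)(3.910×10^3 m⁻¹)(23.5 A) = 0.11547 T.

B ≈ 115 mT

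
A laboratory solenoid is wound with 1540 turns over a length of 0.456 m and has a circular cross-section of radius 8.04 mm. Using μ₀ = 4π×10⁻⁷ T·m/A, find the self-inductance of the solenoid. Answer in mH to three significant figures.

L ≈ 1.33 mH

A = πr² = π(8.040×10^-3 m)² = 2.031×10^-4 m².
For a long solenoid, L = μ₀N²A/ℓ.
L = (4π×10⁻⁷)(1540)²(2.031×10^-4)/(0.456 m) = 1.327×10^-3 H.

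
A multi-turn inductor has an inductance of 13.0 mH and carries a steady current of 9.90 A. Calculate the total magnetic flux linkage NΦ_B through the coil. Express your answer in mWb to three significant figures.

NΦ_B ≈ 129 mWb

From L = NΦ_B/I, the flux linkage is NΦ_B = LI.
NΦ_B = (1.300×10^-2 H)(9.90 A) = 0.1287 Wb.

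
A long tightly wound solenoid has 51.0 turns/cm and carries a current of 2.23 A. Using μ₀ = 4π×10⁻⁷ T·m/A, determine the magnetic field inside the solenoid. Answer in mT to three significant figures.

B ≈ 14.3 mT

Inside a long solenoid, B = μ₀nI.
B = (4π×10⁻⁷)(5.100×10^3 m⁻¹)(2.23 A) = 1.429×10^-2 T.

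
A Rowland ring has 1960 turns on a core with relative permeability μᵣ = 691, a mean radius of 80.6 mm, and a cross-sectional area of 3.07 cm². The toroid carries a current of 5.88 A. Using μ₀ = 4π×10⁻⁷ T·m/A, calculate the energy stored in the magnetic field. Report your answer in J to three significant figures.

U ≈ 35.0 J

L = μ₀μᵣN²A/(2πR) = (4π×10⁻⁷)(691)(1960)²(3.070×10^-4)/(2π×8.060×10^-2) = 2.022 H.
U = ½LI² = ½(2.022)(5.88)² = 34.96 J.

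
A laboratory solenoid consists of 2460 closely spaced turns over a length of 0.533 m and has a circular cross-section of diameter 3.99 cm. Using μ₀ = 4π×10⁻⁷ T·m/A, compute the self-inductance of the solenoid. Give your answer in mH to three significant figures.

A = π(d/2)² = π(1.995×10^-2 m)² = 1.250×10^-3 m².
For a long solenoid, L = μ₀N²A/ℓ.
L = (4π×10⁻⁷)(2460)²(1.250×10^-3)/(0.533 m) = 1.784×10^-2 H.

L ≈ 17.8 mH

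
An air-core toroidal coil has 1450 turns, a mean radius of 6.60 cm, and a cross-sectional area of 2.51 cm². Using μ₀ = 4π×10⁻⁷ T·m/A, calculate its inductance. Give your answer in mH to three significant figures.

For a thin toroid, L = μ₀N²A/(2πR).
L = (4π×10⁻⁷)(1450)²(2.510×10^-4) / (2π×6.600×10^-2 m) = 1.599×10^-3 H.

L ≈ 1.60 mH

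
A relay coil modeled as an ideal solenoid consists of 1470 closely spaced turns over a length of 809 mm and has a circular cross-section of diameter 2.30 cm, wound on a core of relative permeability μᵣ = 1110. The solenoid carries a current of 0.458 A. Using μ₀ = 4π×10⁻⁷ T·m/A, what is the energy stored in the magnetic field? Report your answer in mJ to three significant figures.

A = π(d/2)² = π(1.150×10^-2 m)² = 4.1548×10^-4 m².
L = μ₀μᵣN²A/ℓ = (4π×10⁻⁷)(1110)(1470)²(4.1548×10^-4)/(0.809) = 1.548 H.
U = ½LI² = ½(1.548)(0.458)² = 0.1624 J.

U ≈ 162 mJ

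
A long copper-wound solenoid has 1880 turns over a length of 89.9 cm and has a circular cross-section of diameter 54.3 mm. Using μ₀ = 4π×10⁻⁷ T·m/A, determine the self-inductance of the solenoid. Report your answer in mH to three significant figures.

L ≈ 11.4 mH

A = π(d/2)² = π(2.715×10^-2 m)² = 2.316×10^-3 m².
For a long solenoid, L = μ₀N²A/ℓ.
L = (4π×10⁻⁷)(1880)²(2.316×10^-3)/(0.899 m) = 1.144×10^-2 H.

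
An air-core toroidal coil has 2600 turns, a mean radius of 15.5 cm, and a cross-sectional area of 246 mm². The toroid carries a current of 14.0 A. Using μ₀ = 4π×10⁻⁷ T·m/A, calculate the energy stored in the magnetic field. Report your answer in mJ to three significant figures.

U ≈ 210 mJ

L = μ₀N²A/(2πR) = (4π×10⁻⁷)(2600)²(2.460×10^-4)/(2π×0.155) = 2.146×10^-3 H.
U = ½LI² = ½(2.146×10^-3)(14.0)² = 0.2103 J.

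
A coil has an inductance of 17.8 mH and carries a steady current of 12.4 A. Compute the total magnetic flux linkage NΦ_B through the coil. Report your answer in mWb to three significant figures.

NΦ_B ≈ 221 mWb

From L = NΦ_B/I, the flux linkage is NΦ_B = LI.
NΦ_B = (1.780×10^-2 H)(12.4 A) = 0.2207 Wb.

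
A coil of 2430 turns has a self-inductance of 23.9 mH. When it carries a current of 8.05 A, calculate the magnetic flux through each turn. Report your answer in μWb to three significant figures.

From L = NΦ_B/I, the flux per turn is Φ_B = LI/N.
Φ_B = (2.390×10^-2 H)(8.05 A)/2430 = 7.917×10^-5 Wb.

Φ_B ≈ 79.2 μWb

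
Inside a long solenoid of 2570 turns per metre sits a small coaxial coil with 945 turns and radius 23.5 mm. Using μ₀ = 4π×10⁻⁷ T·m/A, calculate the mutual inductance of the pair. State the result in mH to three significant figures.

M ≈ 5.29 mH

The outer solenoid produces a uniform field B₁ = μ₀n₁I₁ across the inner coil,
so the flux linkage is N₂Φ = N₂B₁A₂ = μ₀n₁N₂A₂·I₁, giving M = μ₀n₁N₂A₂.
A₂ = πr² = π(2.350×10^-2 m)² = 1.7349×10^-3 m².
M = (4π×10⁻⁷)(2570)(945)(1.7349×10^-3) = 5.2949×10^-3 H.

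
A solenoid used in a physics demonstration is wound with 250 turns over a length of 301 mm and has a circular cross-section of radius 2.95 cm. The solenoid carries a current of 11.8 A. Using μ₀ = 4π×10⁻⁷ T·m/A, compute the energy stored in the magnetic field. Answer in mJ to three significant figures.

A = πr² = π(2.950×10^-2 m)² = 2.734×10^-3 m².
L = μ₀N²A/ℓ = (4π×10⁻⁷)(250)²(2.734×10^-3)/(0.301) = 7.134×10^-4 H.
U = ½LI² = ½(7.134×10^-4)(11.8)² = 4.967×10^-2 J.

U ≈ 49.7 mJ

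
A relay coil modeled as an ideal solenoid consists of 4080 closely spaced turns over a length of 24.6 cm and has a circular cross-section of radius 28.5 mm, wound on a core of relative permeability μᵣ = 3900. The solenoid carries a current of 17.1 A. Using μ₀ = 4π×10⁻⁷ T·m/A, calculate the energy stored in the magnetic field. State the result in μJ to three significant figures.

U ≈ 124000000000 μJ

A = πr² = π(2.850×10^-2 m)² = 2.552×10^-3 m².
L = μ₀μᵣN²A/ℓ = (4π×10⁻⁷)(3900)(4080)²(2.552×10^-3)/(0.246) = 846.3 H.
U = ½LI² = ½(846.3)(17.1)² = 1.237×10^5 J.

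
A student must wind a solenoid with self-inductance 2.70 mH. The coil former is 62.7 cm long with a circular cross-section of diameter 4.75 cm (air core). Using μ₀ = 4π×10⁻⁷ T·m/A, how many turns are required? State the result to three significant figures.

N ≈ 872 turns

A = π(d/2)² = π(2.375×10^-2 m)² = 1.772×10^-3 m².
From L = μ₀N²A/ℓ, N = √(Lℓ / (μ₀A)).
N = √[(2.700×10^-3)(0.627) / ((4π×10⁻⁷)×1.772×10^-3)] = √(7.602×10^5) ≈ 871.9.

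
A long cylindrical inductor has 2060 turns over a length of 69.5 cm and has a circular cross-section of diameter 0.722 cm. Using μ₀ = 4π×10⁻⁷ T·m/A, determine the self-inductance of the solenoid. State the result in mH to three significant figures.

L ≈ 0.314 mH

A = π(d/2)² = π(3.610×10^-3 m)² = 4.094×10^-5 m².
For a long solenoid, L = μ₀N²A/ℓ.
L = (4π×10⁻⁷)(2060)²(4.094×10^-5)/(0.695 m) = 3.141×10^-4 H.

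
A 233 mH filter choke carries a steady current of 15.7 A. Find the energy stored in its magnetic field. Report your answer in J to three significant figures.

Stored magnetic energy: U = ½LI².
U = ½(0.233 H)(15.7 A)² = 28.72 J.

U ≈ 28.7 J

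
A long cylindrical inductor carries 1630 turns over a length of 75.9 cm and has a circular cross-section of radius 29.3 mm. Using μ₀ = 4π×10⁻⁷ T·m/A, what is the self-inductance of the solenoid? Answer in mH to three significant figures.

L ≈ 11.9 mH

A = πr² = π(2.930×10^-2 m)² = 2.697×10^-3 m².
For a long solenoid, L = μ₀N²A/ℓ.
L = (4π×10⁻⁷)(1630)²(2.697×10^-3)/(0.759 m) = 1.186×10^-2 H.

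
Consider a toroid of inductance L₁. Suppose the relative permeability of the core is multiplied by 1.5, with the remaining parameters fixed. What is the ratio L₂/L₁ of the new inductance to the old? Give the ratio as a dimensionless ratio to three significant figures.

L₂/L₁ = 1.50

For a toroid, L ∝ μᵣN²A/R.
L₂/L₁ = (1.5) = 1.50.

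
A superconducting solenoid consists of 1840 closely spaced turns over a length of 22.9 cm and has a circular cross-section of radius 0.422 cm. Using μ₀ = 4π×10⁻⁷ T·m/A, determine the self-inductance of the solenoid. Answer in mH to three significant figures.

L ≈ 1.04 mH

A = πr² = π(4.220×10^-3 m)² = 5.5947×10^-5 m².
For a long solenoid, L = μ₀N²A/ℓ.
L = (4π×10⁻⁷)(1840)²(5.5947×10^-5)/(0.229 m) = 1.039×10^-3 H.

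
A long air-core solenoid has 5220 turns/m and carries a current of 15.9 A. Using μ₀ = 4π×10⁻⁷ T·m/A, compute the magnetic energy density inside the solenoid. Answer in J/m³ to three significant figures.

u ≈ 4330 J/m³

B = μ₀nI = (4π×10⁻⁷)(5.220×10^3)(15.9) = 0.1043 T.
u = B²/(2μ₀) = (0.1043)²/(2×4π×10⁻⁷) = 4.328×10^3 J/m³.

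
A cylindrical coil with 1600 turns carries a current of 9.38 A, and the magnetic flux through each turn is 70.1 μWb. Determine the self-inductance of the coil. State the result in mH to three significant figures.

Self-inductance is defined by L = NΦ_B/I (flux linkage over current).
L = (1600)(7.010×10^-5 Wb)/(9.38 A) = 1.196×10^-2 H.

L ≈ 12.0 mH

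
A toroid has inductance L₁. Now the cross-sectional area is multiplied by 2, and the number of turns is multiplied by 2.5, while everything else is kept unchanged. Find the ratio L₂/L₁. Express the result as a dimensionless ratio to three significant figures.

L₂/L₁ = 12.5

For a toroid, L ∝ μᵣN²A/R.
L₂/L₁ = (2) × (2.5)^2 = 12.5.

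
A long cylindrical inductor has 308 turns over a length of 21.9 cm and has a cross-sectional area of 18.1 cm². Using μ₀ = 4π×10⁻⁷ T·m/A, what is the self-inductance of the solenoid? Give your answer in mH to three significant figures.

L ≈ 0.985 mH

A = 18.1 cm² = 1.810×10^-3 m².
For a long solenoid, L = μ₀N²A/ℓ.
L = (4π×10⁻⁷)(308)²(1.810×10^-3)/(0.219 m) = 9.852×10^-4 H.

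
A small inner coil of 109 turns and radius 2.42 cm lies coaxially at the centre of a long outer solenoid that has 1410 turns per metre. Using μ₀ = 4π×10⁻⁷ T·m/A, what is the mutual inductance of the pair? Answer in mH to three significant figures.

M ≈ 0.355 mH

The outer solenoid produces a uniform field B₁ = μ₀n₁I₁ across the inner coil,
so the flux linkage is N₂Φ = N₂B₁A₂ = μ₀n₁N₂A₂·I₁, giving M = μ₀n₁N₂A₂.
A₂ = πr² = π(2.420×10^-2 m)² = 1.840×10^-3 m².
M = (4π×10⁻⁷)(1410)(109)(1.840×10^-3) = 3.553×10^-4 H.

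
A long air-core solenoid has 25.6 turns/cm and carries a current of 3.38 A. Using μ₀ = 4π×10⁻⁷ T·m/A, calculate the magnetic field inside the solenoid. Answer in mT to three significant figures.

Inside a long solenoid, B = μ₀nI.
B = (4π×10⁻⁷)(2.560×10^3 m⁻¹)(3.38 A) = 1.087×10^-2 T.

B ≈ 10.9 mT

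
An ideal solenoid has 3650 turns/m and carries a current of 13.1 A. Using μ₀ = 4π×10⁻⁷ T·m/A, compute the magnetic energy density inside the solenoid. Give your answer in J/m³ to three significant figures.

u ≈ 1440 J/m³

B = μ₀nI = (4π×10⁻⁷)(3.650×10^3)(13.1) = 6.009×10^-2 T.
u = B²/(2μ₀) = (6.009×10^-2)²/(2×4π×10⁻⁷) = 1.437×10^3 J/m³.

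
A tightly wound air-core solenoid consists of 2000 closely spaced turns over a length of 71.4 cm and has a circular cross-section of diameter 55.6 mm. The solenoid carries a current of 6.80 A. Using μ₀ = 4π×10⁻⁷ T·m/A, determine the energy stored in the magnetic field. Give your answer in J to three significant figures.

A = π(d/2)² = π(2.780×10^-2 m)² = 2.428×10^-3 m².
L = μ₀N²A/ℓ = (4π×10⁻⁷)(2000)²(2.428×10^-3)/(0.714) = 1.709×10^-2 H.
U = ½LI² = ½(1.709×10^-2)(6.80)² = 0.3952 J.

U ≈ 0.395 J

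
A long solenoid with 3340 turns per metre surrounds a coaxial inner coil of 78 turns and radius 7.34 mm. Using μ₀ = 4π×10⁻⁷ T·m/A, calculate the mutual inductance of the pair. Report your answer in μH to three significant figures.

M ≈ 55.4 μH

The outer solenoid produces a uniform field B₁ = μ₀n₁I₁ across the inner coil,
so the flux linkage is N₂Φ = N₂B₁A₂ = μ₀n₁N₂A₂·I₁, giving M = μ₀n₁N₂A₂.
A₂ = πr² = π(7.340×10^-3 m)² = 1.693×10^-4 m².
M = (4π×10⁻⁷)(3340)(78)(1.693×10^-4) = 5.541×10^-5 H.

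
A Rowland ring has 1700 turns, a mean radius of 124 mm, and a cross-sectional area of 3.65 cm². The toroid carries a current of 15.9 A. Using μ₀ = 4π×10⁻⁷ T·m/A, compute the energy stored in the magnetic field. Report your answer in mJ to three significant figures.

U ≈ 215 mJ

L = μ₀N²A/(2πR) = (4π×10⁻⁷)(1700)²(3.650×10^-4)/(2π×0.124) = 1.701×10^-3 H.
U = ½LI² = ½(1.701×10^-3)(15.9)² = 0.2151 J.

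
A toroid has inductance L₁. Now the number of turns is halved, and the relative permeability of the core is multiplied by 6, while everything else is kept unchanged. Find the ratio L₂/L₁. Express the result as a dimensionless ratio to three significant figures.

L₂/L₁ = 1.50

For a toroid, L ∝ μᵣN²A/R.
L₂/L₁ = (0.5)^2 × (6) = 1.50.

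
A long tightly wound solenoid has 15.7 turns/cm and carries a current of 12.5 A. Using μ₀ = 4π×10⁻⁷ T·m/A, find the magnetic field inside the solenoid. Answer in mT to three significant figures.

B ≈ 24.7 mT

Inside a long solenoid, B = μ₀nI.
B = (4π×10⁻⁷)(1.570×10^3 m⁻¹)(12.5 A) = 2.466×10^-2 T.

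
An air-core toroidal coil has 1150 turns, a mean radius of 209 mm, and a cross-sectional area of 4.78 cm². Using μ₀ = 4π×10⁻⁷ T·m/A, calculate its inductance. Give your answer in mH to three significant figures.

L ≈ 0.605 mH

For a thin toroid, L = μ₀N²A/(2πR).
L = (4π×10⁻⁷)(1150)²(4.780×10^-4) / (2π×0.209 m) = 6.049×10^-4 H.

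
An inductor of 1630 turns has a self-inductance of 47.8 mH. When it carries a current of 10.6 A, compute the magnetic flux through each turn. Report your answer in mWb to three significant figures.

Φ_B ≈ 0.311 mWb

From L = NΦ_B/I, the flux per turn is Φ_B = LI/N.
Φ_B = (4.780×10^-2 H)(10.6 A)/1630 = 3.108×10^-4 Wb.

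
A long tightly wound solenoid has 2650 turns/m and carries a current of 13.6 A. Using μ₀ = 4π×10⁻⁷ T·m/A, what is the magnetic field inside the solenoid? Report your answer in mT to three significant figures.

Inside a long solenoid, B = μ₀nI.
B = (4π×10⁻⁷)(2.650×10^3 m⁻¹)(13.6 A) = 4.529×10^-2 T.

B ≈ 45.3 mT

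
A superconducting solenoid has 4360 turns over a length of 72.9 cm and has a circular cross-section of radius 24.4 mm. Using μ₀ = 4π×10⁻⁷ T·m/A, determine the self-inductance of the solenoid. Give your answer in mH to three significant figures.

A = πr² = π(2.440×10^-2 m)² = 1.870×10^-3 m².
For a long solenoid, L = μ₀N²A/ℓ.
L = (4π×10⁻⁷)(4360)²(1.870×10^-3)/(0.729 m) = 6.129×10^-2 H.

L ≈ 61.3 mH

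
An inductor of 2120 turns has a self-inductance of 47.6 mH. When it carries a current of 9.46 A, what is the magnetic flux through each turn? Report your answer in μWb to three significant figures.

Φ_B ≈ 212 μWb

From L = NΦ_B/I, the flux per turn is Φ_B = LI/N.
Φ_B = (4.760×10^-2 H)(9.46 A)/2120 = 2.124×10^-4 Wb.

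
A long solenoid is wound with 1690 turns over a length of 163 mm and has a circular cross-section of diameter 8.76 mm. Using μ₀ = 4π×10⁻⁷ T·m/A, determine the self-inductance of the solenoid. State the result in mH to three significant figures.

L ≈ 1.33 mH

A = π(d/2)² = π(4.380×10^-3 m)² = 6.027×10^-5 m².
For a long solenoid, L = μ₀N²A/ℓ.
L = (4π×10⁻⁷)(1690)²(6.027×10^-5)/(0.163 m) = 1.327×10^-3 H.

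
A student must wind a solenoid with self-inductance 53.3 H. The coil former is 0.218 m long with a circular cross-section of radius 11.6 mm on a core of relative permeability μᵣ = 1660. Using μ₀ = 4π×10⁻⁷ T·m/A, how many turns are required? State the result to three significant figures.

A = πr² = π(1.160×10^-2 m)² = 4.227×10^-4 m².
From L = μ₀μᵣN²A/ℓ, N = √(Lℓ / (μ₀μᵣA)).
N = √[(53.3)(0.218) / ((4π×10⁻⁷)(1660)×4.227×10^-4)] = √(1.318×10^7) ≈ 3629.9.

N ≈ 3630 turns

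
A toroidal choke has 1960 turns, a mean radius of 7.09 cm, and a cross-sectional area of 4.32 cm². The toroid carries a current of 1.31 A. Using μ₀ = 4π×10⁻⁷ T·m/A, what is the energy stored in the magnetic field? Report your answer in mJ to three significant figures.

U ≈ 4.02 mJ

L = μ₀N²A/(2πR) = (4π×10⁻⁷)(1960)²(4.320×10^-4)/(2π×7.090×10^-2) = 4.681×10^-3 H.
U = ½LI² = ½(4.681×10^-3)(1.31)² = 4.017×10^-3 J.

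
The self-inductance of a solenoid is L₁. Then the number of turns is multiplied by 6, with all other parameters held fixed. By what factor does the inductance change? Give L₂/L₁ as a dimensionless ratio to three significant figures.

L₂/L₁ = 36.0

For a solenoid, L ∝ μᵣN²A/ℓ.
L₂/L₁ = (6)^2 = 36.0.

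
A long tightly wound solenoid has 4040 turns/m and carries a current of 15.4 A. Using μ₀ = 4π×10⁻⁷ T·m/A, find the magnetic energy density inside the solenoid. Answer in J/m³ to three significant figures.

u ≈ 2430 J/m³

B = μ₀nI = (4π×10⁻⁷)(4.040×10^3)(15.4) = 7.818×10^-2 T.
u = B²/(2μ₀) = (7.818×10^-2)²/(2×4π×10⁻⁷) = 2.432×10^3 J/m³.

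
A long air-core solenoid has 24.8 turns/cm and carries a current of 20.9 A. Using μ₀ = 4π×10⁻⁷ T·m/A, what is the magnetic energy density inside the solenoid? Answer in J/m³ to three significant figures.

B = μ₀nI = (4π×10⁻⁷)(2.480×10^3)(20.9) = 6.513×10^-2 T.
u = B²/(2μ₀) = (6.513×10^-2)²/(2×4π×10⁻⁷) = 1.688×10^3 J/m³.

u ≈ 1690 J/m³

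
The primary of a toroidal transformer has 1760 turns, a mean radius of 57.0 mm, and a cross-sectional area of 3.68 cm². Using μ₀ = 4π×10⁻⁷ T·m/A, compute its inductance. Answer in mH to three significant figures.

L ≈ 4.00 mH

For a thin toroid, L = μ₀N²A/(2πR).
L = (4π×10⁻⁷)(1760)²(3.680×10^-4) / (2π×5.700×10^-2 m) = 4.000×10^-3 H.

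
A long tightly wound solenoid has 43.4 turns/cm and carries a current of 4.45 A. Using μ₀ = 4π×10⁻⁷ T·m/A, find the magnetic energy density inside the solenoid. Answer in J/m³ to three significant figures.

u ≈ 234 J/m³

B = μ₀nI = (4π×10⁻⁷)(4.340×10^3)(4.45) = 2.427×10^-2 T.
u = B²/(2μ₀) = (2.427×10^-2)²/(2×4π×10⁻⁷) = 234.4 J/m³.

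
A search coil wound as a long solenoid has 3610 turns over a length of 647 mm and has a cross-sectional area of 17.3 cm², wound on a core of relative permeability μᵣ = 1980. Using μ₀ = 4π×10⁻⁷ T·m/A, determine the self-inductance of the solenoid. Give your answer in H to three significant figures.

A = 17.3 cm² = 1.730×10^-3 m².
For a long solenoid, L = μ₀μᵣN²A/ℓ.
L = (4π×10⁻⁷)(1980)(3610)²(1.730×10^-3)/(0.647 m) = 86.7 H.

L ≈ 86.7 H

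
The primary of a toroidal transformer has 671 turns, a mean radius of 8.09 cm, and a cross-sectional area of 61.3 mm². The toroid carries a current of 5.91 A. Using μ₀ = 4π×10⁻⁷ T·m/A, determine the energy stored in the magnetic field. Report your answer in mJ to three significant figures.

L = μ₀N²A/(2πR) = (4π×10⁻⁷)(671)²(6.130×10^-5)/(2π×8.090×10^-2) = 6.823×10^-5 H.
U = ½LI² = ½(6.823×10^-5)(5.91)² = 1.192×10^-3 J.

U ≈ 1.19 mJ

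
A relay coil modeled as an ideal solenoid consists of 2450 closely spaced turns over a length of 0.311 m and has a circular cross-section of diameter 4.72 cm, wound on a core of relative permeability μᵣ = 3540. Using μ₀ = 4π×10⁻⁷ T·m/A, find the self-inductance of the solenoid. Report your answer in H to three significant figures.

L ≈ 150 H

A = π(d/2)² = π(2.360×10^-2 m)² = 1.750×10^-3 m².
For a long solenoid, L = μ₀μᵣN²A/ℓ.
L = (4π×10⁻⁷)(3540)(2450)²(1.750×10^-3)/(0.311 m) = 150.2 H.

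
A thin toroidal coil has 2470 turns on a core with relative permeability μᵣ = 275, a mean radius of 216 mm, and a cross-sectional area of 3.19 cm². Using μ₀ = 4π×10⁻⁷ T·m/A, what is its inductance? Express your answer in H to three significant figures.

For a thin toroid, L = μ₀μᵣN²A/(2πR).
L = (4π×10⁻⁷)(275)(2470)²(3.190×10^-4) / (2π×0.216 m) = 0.4956 H.

L ≈ 0.496 H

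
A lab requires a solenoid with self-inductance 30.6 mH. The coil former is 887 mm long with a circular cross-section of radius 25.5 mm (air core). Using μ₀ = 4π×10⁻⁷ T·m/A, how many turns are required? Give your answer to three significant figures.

A = πr² = π(2.550×10^-2 m)² = 2.043×10^-3 m².
From L = μ₀N²A/ℓ, N = √(Lℓ / (μ₀A)).
N = √[(3.060×10^-2)(0.887) / ((4π×10⁻⁷)×2.043×10^-3)] = √(1.057×10^7) ≈ 3251.6.

N ≈ 3250 turns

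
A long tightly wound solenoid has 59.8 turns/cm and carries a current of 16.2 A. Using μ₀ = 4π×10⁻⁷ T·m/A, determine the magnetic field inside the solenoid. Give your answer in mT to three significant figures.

B ≈ 122 mT

Inside a long solenoid, B = μ₀nI.
B = (4π×10⁻⁷)(5.980×10^3 m⁻¹)(16.2 A) = 0.1217 T.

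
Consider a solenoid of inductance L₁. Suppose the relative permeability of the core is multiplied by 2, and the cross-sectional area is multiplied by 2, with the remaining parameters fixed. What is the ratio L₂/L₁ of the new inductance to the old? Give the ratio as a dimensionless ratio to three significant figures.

For a solenoid, L ∝ μᵣN²A/ℓ.
L₂/L₁ = (2) × (2) = 4.00.

L₂/L₁ = 4.00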